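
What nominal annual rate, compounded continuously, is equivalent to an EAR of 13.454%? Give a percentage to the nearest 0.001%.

12.623%

Continuous: nominal r satisfies e^r − 1 = 0.13454.
r = ln(1 + 0.13454) = ln(1.13454) = 0.126227 = 12.623%.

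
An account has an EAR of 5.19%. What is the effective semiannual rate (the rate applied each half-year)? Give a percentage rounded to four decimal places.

The per-half-year rate i satisfies (1 + i)^2 = 1 + 0.0519.
i = 1.0519^(1/2) − 1 = 0.0256218 = 2.5622%.

2.5622%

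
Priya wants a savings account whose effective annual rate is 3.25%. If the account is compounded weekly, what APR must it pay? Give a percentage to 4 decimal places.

3.1993%

(1 + r/52)^52 − 1 = 0.0325, so 1 + r/52 = 1.0325^(1/52).
r/52 = 0.000615, so r = 0.031993 = 3.1993%.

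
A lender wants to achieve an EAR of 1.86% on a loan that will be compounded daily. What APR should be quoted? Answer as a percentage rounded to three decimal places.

(1 + r/365)^365 − 1 = 0.0186, so 1 + r/365 = 1.0186^(1/365).
r/365 = 0.000050, so r = 0.018430 = 1.843%.

1.843%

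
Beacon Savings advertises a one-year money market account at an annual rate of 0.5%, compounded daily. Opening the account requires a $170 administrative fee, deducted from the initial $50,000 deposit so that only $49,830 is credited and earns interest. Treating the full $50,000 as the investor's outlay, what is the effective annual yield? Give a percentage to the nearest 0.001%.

0.160%

Value after one year: 49,830 × (1 + 0.005/365)^365 = 49,830 × 1.005012 = $50,079.77.
Effective yield on the $50,000 outlay: 50,079.77 / 50,000 − 1 = 0.001595 = 0.160%.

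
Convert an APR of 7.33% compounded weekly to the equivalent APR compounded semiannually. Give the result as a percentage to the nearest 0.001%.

EAR = (1 + 0.0733/52)^52 − 1 = 0.075998.
Solve (1 + r/2)^2 = 1.075998: r/2 = 1.075998^(1/2) − 1 = 0.037303, so r = 0.074606 = 7.461%.

7.461%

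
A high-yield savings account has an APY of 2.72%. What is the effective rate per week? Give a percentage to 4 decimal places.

The per-week rate i satisfies (1 + i)^52 = 1 + 0.0272.
i = 1.0272^(1/52) − 1 = 0.0005162 = 0.0516%.

0.0516%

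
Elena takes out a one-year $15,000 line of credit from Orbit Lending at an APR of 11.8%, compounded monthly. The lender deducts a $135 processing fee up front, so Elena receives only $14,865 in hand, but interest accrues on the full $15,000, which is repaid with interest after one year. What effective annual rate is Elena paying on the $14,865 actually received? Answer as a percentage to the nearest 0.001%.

Amount owed after one year: 15,000 × (1 + 0.118/12)^12 = 15,000 × 1.124596 = $16,868.94.
Effective rate on net proceeds: 16,868.94 / 14,865 − 1 = 0.134809 = 13.481%.

13.481%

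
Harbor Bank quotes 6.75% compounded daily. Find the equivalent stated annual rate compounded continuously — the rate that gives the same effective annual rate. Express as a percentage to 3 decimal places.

6.749%

EAR = (1 + 0.0675/365)^365 − 1 = 0.069824.
Equivalent continuous rate: r = ln(1 + 0.069824) = 0.067494 = 6.749%.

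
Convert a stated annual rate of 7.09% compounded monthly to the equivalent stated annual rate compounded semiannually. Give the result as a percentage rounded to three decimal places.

EAR = (1 + 0.0709/12)^12 − 1 = 0.073250.
Solve (1 + r/2)^2 = 1.073250: r/2 = 1.073250^(1/2) − 1 = 0.035978, so r = 0.071956 = 7.196%.

7.196%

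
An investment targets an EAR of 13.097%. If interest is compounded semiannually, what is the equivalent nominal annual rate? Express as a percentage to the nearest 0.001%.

12.694%

(1 + r/2)^2 − 1 = 0.13097, so 1 + r/2 = 1.13097^(1/2).
r/2 = 0.063471, so r = 0.126941 = 12.694%.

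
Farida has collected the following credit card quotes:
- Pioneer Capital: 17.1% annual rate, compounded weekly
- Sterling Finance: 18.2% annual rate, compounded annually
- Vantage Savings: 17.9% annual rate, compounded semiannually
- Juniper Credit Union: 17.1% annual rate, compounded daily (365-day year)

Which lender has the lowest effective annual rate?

Sterling Finance

Pioneer Capital: (1 + 0.171/52)^52 − 1 = 18.616%
Sterling Finance: compounded annually, EAR = 18.200%
Vantage Savings: (1 + 0.179/2)^2 − 1 = 18.701%
Juniper Credit Union: (1 + 0.171/365)^365 − 1 = 18.644%
The lowest effective annual rate is Sterling Finance at 18.200%.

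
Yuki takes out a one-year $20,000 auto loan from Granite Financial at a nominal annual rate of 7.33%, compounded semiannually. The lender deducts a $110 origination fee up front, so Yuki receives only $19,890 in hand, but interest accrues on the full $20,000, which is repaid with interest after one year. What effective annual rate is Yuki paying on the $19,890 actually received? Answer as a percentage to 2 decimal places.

8.06%

Amount owed after one year: 20,000 × (1 + 0.0733/2)^2 = 20,000 × 1.074643 = $21,492.86.
Effective rate on net proceeds: 21,492.86 / 19,890 − 1 = 0.080586 = 8.06%.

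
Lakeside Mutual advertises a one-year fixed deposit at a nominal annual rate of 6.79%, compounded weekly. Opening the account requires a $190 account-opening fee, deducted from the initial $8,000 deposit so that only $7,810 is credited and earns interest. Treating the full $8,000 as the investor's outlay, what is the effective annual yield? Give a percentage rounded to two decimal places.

Value after one year: 7,810 × (1 + 0.0679/52)^52 = 7,810 × 1.070211 = $8,358.35.
Effective yield on the $8,000 outlay: 8,358.35 / 8,000 − 1 = 0.044793 = 4.48%.

4.48%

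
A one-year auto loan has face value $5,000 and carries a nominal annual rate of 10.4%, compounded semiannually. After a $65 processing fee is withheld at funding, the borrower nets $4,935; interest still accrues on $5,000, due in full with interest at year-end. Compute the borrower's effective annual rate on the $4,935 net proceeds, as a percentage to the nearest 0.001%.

Amount owed after one year: 5,000 × (1 + 0.104/2)^2 = 5,000 × 1.106704 = $5,533.52.
Effective rate on net proceeds: 5,533.52 / 4,935 − 1 = 0.121281 = 12.128%.

12.128%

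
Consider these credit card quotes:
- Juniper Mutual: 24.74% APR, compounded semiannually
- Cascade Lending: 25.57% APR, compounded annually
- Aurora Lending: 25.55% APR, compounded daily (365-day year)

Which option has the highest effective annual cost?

Aurora Lending

Juniper Mutual: (1 + 0.2474/2)^2 − 1 = 26.270%
Cascade Lending: compounded annually, EAR = 25.570%
Aurora Lending: (1 + 0.2555/365)^365 − 1 = 29.099%
The highest effective annual rate is Aurora Lending at 29.099%.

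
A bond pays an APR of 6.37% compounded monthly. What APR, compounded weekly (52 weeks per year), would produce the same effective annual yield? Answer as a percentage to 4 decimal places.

EAR = (1 + 0.0637/12)^12 − 1 = 0.065593.
Solve (1 + r/52)^52 = 1.065593: r/52 = 1.065593^(1/52) − 1 = 0.001223, so r = 0.063570 = 6.3570%.

6.3570%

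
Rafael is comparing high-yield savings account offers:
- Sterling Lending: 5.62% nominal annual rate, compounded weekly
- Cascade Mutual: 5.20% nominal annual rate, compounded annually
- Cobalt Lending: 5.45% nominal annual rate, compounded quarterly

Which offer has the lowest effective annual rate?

Sterling Lending: (1 + 0.0562/52)^52 − 1 = 5.778%
Cascade Mutual: compounded annually, EAR = 5.200%
Cobalt Lending: (1 + 0.0545/4)^4 − 1 = 5.562%
The lowest effective annual rate is Cascade Mutual at 5.200%.

Cascade Mutual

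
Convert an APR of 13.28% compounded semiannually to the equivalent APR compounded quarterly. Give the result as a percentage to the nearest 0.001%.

EAR = (1 + 0.1328/2)^2 − 1 = 0.137209.
Solve (1 + r/4)^4 = 1.137209: r/4 = 1.137209^(1/4) − 1 = 0.032666, so r = 0.130666 = 13.067%.

13.067%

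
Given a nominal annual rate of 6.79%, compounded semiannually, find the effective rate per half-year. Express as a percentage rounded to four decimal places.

With a nominal annual rate compounded semiannually, the periodic rate is the nominal rate divided by 2.
i = 0.0679 / 2 = 0.0339500 = 3.3950%.

3.3950%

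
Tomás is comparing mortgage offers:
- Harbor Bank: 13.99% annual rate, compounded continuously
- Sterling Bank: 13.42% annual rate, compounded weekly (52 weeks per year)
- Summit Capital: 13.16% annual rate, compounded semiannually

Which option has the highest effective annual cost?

Harbor Bank: e^0.1399 − 1 = 15.016%
Sterling Bank: (1 + 0.1342/52)^52 − 1 = 14.342%
Summit Capital: (1 + 0.1316/2)^2 − 1 = 13.593%
The highest effective annual rate is Harbor Bank at 15.016%.

Harbor Bank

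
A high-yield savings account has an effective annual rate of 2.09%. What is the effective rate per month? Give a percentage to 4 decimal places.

The per-month rate i satisfies (1 + i)^12 = 1 + 0.0209.
i = 1.0209^(1/12) − 1 = 0.0017252 = 0.1725%.

0.1725%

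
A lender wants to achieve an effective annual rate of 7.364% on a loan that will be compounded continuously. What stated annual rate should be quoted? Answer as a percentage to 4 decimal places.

7.1055%

Continuous: nominal r satisfies e^r − 1 = 0.07364.
r = ln(1 + 0.07364) = ln(1.07364) = 0.071055 = 7.1055%.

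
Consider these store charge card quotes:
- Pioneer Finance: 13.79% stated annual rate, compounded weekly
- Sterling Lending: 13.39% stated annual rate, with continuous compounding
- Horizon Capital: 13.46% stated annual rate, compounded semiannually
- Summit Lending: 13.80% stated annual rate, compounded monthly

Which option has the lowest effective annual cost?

Pioneer Finance: (1 + 0.1379/52)^52 − 1 = 14.765%
Sterling Lending: e^0.1339 − 1 = 14.328%
Horizon Capital: (1 + 0.1346/2)^2 − 1 = 13.913%
Summit Lending: (1 + 0.1380/12)^12 − 1 = 14.707%
The lowest effective annual rate is Horizon Capital at 13.913%.

Horizon Capital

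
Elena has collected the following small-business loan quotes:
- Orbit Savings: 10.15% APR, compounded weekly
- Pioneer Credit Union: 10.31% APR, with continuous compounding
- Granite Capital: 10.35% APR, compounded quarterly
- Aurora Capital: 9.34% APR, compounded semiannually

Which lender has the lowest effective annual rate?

Orbit Savings: (1 + 0.1015/52)^52 − 1 = 10.672%
Pioneer Credit Union: e^0.1031 − 1 = 10.860%
Granite Capital: (1 + 0.1035/4)^4 − 1 = 10.759%
Aurora Capital: (1 + 0.0934/2)^2 − 1 = 9.558%
The lowest effective annual rate is Aurora Capital at 9.558%.

Aurora Capital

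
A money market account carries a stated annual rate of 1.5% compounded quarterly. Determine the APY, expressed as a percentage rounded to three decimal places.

1.508%

EAR = (1 + 0.015/4)^4 − 1.
= 1.015085 − 1 = 1.508%.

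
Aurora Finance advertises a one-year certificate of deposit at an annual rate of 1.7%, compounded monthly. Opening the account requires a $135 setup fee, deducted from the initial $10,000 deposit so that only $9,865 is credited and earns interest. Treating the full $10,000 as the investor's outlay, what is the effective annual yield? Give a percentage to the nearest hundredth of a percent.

Value after one year: 9,865 × (1 + 0.017/12)^12 = 9,865 × 1.017133 = $10,034.02.
Effective yield on the $10,000 outlay: 10,034.02 / 10,000 − 1 = 0.003402 = 0.34%.

0.34%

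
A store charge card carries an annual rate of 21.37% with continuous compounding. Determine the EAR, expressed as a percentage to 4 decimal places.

With continuous compounding, EAR = e^0.2137 − 1.
e^0.2137 = 1.238251, so EAR = 0.238251 = 23.8251%.

23.8251%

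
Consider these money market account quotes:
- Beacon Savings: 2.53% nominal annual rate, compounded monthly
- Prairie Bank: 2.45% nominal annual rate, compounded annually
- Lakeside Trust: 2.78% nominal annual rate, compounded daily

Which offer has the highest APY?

Lakeside Trust

Beacon Savings: (1 + 0.0253/12)^12 − 1 = 2.560%
Prairie Bank: compounded annually, EAR = 2.450%
Lakeside Trust: (1 + 0.0278/365)^365 − 1 = 2.819%
The highest effective annual rate is Lakeside Trust at 2.819%.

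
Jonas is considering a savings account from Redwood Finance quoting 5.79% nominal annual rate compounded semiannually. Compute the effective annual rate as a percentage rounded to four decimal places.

5.8738%

EAR = (1 + 0.0579/2)^2 − 1.
= (1 + 0.028950)^2 − 1 = 1.058738 − 1 = 5.8738%.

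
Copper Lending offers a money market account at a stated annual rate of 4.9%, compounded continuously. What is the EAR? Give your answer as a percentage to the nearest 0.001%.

With continuous compounding, EAR = e^0.049 − 1.
e^0.049 = 1.050220, so EAR = 0.050220 = 5.022%.

5.022%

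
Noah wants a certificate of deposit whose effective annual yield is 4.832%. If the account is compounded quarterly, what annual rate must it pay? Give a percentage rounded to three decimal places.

(1 + r/4)^4 − 1 = 0.04832, so 1 + r/4 = 1.04832^(1/4).
r/4 = 0.011867, so r = 0.047468 = 4.747%.

4.747%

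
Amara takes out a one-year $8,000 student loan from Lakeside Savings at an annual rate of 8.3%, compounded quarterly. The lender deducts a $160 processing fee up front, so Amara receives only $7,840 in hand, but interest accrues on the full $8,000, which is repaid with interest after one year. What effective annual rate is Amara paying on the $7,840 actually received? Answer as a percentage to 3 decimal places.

10.777%

Amount owed after one year: 8,000 × (1 + 0.083/4)^4 = 8,000 × 1.085619 = $8,684.95.
Effective rate on net proceeds: 8,684.95 / 7,840 − 1 = 0.107775 = 10.777%.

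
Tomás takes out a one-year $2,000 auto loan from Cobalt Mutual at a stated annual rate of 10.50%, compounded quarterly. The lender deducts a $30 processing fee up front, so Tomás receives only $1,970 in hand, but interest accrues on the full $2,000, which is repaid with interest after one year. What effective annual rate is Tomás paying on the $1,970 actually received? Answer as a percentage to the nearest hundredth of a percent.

12.61%

Amount owed after one year: 2,000 × (1 + 0.1050/4)^4 = 2,000 × 1.109207 = $2,218.41.
Effective rate on net proceeds: 2,218.41 / 1,970 − 1 = 0.126099 = 12.61%.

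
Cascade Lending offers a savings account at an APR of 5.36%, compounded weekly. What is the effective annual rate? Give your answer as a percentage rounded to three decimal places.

5.503%

EAR = (1 + 0.0536/52)^52 − 1.
= 1.055033 − 1 = 5.503%.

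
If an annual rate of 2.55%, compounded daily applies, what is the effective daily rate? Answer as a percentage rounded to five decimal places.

With a nominal annual rate compounded daily, the periodic rate is the nominal rate divided by 365.
i = 0.0255 / 365 = 0.0000699 = 0.00699%.

0.00699%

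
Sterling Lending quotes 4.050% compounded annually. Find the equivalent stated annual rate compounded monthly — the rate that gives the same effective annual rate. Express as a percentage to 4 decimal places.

Compounded annually, EAR = nominal = 0.040500.
Solve (1 + r/12)^12 = 1.040500: r/12 = 1.040500^(1/12) − 1 = 0.003314, so r = 0.039767 = 3.9767%.

3.9767%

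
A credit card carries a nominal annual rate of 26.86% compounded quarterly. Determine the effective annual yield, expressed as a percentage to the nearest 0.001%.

29.689%

EAR = (1 + 0.2686/4)^4 − 1.
= (1 + 0.067150)^4 − 1 = 1.296886 − 1 = 29.689%.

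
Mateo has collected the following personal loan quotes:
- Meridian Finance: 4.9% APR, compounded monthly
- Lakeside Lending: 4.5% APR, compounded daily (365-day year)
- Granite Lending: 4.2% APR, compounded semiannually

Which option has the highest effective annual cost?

Meridian Finance

Meridian Finance: (1 + 0.049/12)^12 − 1 = 5.012%
Lakeside Lending: (1 + 0.045/365)^365 − 1 = 4.602%
Granite Lending: (1 + 0.042/2)^2 − 1 = 4.244%
The highest effective annual rate is Meridian Finance at 5.012%.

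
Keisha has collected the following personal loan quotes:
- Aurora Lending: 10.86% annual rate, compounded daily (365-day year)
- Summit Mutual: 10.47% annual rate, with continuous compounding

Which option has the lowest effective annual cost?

Summit Mutual

Aurora Lending: (1 + 0.1086/365)^365 − 1 = 11.470%
Summit Mutual: e^0.1047 − 1 = 11.038%
The lowest effective annual rate is Summit Mutual at 11.038%.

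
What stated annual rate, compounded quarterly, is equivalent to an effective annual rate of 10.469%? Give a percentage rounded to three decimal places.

10.081%

(1 + r/4)^4 − 1 = 0.10469, so 1 + r/4 = 1.10469^(1/4).
r/4 = 0.025204, so r = 0.100814 = 10.081%.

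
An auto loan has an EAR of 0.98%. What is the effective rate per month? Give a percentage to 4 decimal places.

0.0813%

The per-month rate i satisfies (1 + i)^12 = 1 + 0.0098.
i = 1.0098^(1/12) − 1 = 0.0008130 = 0.0813%.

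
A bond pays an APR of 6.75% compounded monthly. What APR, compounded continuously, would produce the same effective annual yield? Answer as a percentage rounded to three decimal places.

6.731%

EAR = (1 + 0.0675/12)^12 − 1 = 0.069628.
Equivalent continuous rate: r = ln(1 + 0.069628) = 0.067311 = 6.731%.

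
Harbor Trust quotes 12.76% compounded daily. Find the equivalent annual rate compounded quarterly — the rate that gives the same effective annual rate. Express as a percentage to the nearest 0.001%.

EAR = (1 + 0.1276/365)^365 − 1 = 0.136073.
Solve (1 + r/4)^4 = 1.136073: r/4 = 1.136073^(1/4) − 1 = 0.032409, so r = 0.129634 = 12.963%.

12.963%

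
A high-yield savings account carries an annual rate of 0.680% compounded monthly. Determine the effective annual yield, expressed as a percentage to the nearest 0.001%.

EAR = (1 + 0.00680/12)^12 − 1.
= 1.006821 − 1 = 0.682%.

0.682%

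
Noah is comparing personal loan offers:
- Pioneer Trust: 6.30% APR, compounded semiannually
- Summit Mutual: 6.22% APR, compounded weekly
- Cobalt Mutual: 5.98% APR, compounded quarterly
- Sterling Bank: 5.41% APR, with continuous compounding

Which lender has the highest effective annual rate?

Pioneer Trust: (1 + 0.0630/2)^2 − 1 = 6.399%
Summit Mutual: (1 + 0.0622/52)^52 − 1 = 6.414%
Cobalt Mutual: (1 + 0.0598/4)^4 − 1 = 6.115%
Sterling Bank: e^0.0541 − 1 = 5.559%
The highest effective annual rate is Summit Mutual at 6.414%.

Summit Mutual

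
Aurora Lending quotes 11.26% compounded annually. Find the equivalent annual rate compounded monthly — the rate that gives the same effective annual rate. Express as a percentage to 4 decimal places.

10.7175%

Compounded annually, EAR = nominal = 0.112600.
Solve (1 + r/12)^12 = 1.112600: r/12 = 1.112600^(1/12) − 1 = 0.008931, so r = 0.107175 = 10.7175%.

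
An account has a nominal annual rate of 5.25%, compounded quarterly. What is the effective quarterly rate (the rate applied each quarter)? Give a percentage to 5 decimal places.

With a nominal annual rate compounded quarterly, the periodic rate is the nominal rate divided by 4.
i = 0.0525 / 4 = 0.0131250 = 1.31250%.

1.31250%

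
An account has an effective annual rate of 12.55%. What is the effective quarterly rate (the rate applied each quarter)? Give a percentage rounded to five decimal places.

2.99980%

The per-quarter rate i satisfies (1 + i)^4 = 1 + 0.1255.
i = 1.1255^(1/4) − 1 = 0.0299980 = 2.99980%.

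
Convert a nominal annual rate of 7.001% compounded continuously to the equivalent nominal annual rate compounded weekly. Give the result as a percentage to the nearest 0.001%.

7.006%

EAR under continuous compounding: e^0.07001 − 1 = 0.072519.
Solve (1 + r/52)^52 = 1.072519: r/52 = 1.072519^(1/52) − 1 = 0.001347, so r = 0.070057 = 7.006%.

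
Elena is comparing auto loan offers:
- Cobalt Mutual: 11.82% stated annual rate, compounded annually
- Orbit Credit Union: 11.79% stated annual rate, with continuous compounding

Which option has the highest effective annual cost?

Orbit Credit Union

Cobalt Mutual: compounded annually, EAR = 11.820%
Orbit Credit Union: e^0.1179 − 1 = 12.513%
The highest effective annual rate is Orbit Credit Union at 12.513%.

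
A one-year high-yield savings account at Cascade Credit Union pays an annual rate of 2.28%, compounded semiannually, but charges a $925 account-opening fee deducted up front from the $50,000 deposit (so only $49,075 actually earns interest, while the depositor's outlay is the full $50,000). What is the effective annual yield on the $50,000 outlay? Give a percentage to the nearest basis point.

0.40%

Value after one year: 49,075 × (1 + 0.0228/2)^2 = 49,075 × 1.022930 = $50,200.29.
Effective yield on the $50,000 outlay: 50,200.29 / 50,000 − 1 = 0.004006 = 0.40%.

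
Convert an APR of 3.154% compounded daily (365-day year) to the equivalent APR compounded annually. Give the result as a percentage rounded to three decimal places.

EAR = (1 + 0.03154/365)^365 − 1 = 0.032041.
Compounded annually, the equivalent nominal rate is the EAR itself: 3.204%.

3.204%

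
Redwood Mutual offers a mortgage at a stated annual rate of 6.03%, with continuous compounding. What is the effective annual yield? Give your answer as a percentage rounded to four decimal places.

With continuous compounding, EAR = e^0.0603 − 1.
e^0.0603 = 1.062155, so EAR = 0.062155 = 6.2155%.

6.2155%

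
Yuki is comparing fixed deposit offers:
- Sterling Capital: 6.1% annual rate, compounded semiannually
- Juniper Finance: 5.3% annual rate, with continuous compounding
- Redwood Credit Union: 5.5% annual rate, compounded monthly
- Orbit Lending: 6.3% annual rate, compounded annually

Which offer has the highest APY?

Orbit Lending

Sterling Capital: (1 + 0.061/2)^2 − 1 = 6.193%
Juniper Finance: e^0.053 − 1 = 5.443%
Redwood Credit Union: (1 + 0.055/12)^12 − 1 = 5.641%
Orbit Lending: compounded annually, EAR = 6.300%
The highest effective annual rate is Orbit Lending at 6.300%.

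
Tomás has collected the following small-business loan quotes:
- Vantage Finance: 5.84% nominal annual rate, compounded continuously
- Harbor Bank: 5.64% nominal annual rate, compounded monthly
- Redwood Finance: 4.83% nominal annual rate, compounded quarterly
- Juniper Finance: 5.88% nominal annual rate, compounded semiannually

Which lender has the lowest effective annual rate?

Redwood Finance

Vantage Finance: e^0.0584 − 1 = 6.014%
Harbor Bank: (1 + 0.0564/12)^12 − 1 = 5.788%
Redwood Finance: (1 + 0.0483/4)^4 − 1 = 4.918%
Juniper Finance: (1 + 0.0588/2)^2 − 1 = 5.966%
The lowest effective annual rate is Redwood Finance at 4.918%.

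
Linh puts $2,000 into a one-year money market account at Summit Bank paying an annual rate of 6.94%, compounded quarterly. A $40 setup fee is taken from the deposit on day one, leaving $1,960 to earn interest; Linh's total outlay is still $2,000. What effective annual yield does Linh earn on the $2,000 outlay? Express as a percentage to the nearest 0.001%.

Value after one year: 1,960 × (1 + 0.0694/4)^4 = 1,960 × 1.071227 = $2,099.61.
Effective yield on the $2,000 outlay: 2,099.61 / 2,000 − 1 = 0.049803 = 4.980%.

4.980%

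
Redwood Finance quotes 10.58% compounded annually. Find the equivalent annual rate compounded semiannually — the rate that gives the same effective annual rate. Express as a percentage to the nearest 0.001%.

Compounded annually, EAR = nominal = 0.105800.
Solve (1 + r/2)^2 = 1.105800: r/2 = 1.105800^(1/2) − 1 = 0.051570, so r = 0.103141 = 10.314%.

10.314%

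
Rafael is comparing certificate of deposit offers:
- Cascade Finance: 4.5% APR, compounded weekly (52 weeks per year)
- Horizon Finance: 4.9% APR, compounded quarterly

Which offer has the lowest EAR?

Cascade Finance

Cascade Finance: (1 + 0.045/52)^52 − 1 = 4.601%
Horizon Finance: (1 + 0.049/4)^4 − 1 = 4.991%
The lowest effective annual rate is Cascade Finance at 4.601%.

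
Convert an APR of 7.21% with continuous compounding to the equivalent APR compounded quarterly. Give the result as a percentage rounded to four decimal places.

7.2754%

EAR under continuous compounding: e^0.0721 − 1 = 0.074763.
Solve (1 + r/4)^4 = 1.074763: r/4 = 1.074763^(1/4) − 1 = 0.018188, so r = 0.072754 = 7.2754%.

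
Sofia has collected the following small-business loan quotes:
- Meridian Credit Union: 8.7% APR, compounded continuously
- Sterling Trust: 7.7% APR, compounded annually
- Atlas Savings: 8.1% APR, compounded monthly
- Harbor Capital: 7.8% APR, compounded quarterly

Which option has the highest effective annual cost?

Meridian Credit Union

Meridian Credit Union: e^0.087 − 1 = 9.090%
Sterling Trust: compounded annually, EAR = 7.700%
Atlas Savings: (1 + 0.081/12)^12 − 1 = 8.408%
Harbor Capital: (1 + 0.078/4)^4 − 1 = 8.031%
The highest effective annual rate is Meridian Credit Union at 9.090%.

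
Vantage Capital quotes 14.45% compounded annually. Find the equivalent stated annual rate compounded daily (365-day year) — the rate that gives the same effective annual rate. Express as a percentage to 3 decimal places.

Compounded annually, EAR = nominal = 0.144500.
Solve (1 + r/365)^365 = 1.144500: r/365 = 1.144500^(1/365) − 1 = 0.000370, so r = 0.134993 = 13.499%.

13.499%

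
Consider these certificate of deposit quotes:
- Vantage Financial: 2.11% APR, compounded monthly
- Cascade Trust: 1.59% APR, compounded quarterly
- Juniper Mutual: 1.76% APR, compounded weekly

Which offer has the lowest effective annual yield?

Cascade Trust

Vantage Financial: (1 + 0.0211/12)^12 − 1 = 2.131%
Cascade Trust: (1 + 0.0159/4)^4 − 1 = 1.600%
Juniper Mutual: (1 + 0.0176/52)^52 − 1 = 1.775%
The lowest effective annual rate is Cascade Trust at 1.600%.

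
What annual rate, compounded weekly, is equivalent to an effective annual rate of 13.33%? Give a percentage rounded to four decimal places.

12.5284%

(1 + r/52)^52 − 1 = 0.1333, so 1 + r/52 = 1.1333^(1/52).
r/52 = 0.002409, so r = 0.125284 = 12.5284%.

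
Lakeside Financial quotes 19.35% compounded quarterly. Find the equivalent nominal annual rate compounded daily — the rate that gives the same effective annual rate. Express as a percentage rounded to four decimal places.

EAR = (1 + 0.1935/4)^4 − 1 = 0.207999.
Solve (1 + r/365)^365 = 1.207999: r/365 = 1.207999^(1/365) − 1 = 0.000518, so r = 0.189014 = 18.9014%.

18.9014%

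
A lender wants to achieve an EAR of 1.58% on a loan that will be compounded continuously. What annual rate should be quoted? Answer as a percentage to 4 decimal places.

Continuous: nominal r satisfies e^r − 1 = 0.0158.
r = ln(1 + 0.0158) = ln(1.0158) = 0.015676 = 1.5676%.

1.5676%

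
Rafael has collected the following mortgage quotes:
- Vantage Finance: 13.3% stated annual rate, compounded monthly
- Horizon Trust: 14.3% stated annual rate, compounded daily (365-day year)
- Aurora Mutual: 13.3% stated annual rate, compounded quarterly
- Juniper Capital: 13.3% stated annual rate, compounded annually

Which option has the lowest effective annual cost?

Juniper Capital

Vantage Finance: (1 + 0.133/12)^12 − 1 = 14.141%
Horizon Trust: (1 + 0.143/365)^365 − 1 = 15.370%
Aurora Mutual: (1 + 0.133/4)^4 − 1 = 13.978%
Juniper Capital: compounded annually, EAR = 13.300%
The lowest effective annual rate is Juniper Capital at 13.300%.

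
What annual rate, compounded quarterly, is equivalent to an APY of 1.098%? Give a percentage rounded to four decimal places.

1.0935%

(1 + r/4)^4 − 1 = 0.01098, so 1 + r/4 = 1.01098^(1/4).
r/4 = 0.002734, so r = 0.010935 = 1.0935%.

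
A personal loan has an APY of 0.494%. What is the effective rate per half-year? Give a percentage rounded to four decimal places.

0.2467%

The per-half-year rate i satisfies (1 + i)^2 = 1 + 0.00494.
i = 1.00494^(1/2) − 1 = 0.0024670 = 0.2467%.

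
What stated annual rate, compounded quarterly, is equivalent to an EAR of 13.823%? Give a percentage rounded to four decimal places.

13.1593%

(1 + r/4)^4 − 1 = 0.13823, so 1 + r/4 = 1.13823^(1/4).
r/4 = 0.032898, so r = 0.131593 = 13.1593%.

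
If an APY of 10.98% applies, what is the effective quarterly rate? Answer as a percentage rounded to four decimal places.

The per-quarter rate i satisfies (1 + i)^4 = 1 + 0.1098.
i = 1.1098^(1/4) − 1 = 0.0263871 = 2.6387%.

2.6387%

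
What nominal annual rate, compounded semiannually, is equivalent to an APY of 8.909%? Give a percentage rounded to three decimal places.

8.719%

(1 + r/2)^2 − 1 = 0.08909, so 1 + r/2 = 1.08909^(1/2).
r/2 = 0.043595, so r = 0.087189 = 8.719%.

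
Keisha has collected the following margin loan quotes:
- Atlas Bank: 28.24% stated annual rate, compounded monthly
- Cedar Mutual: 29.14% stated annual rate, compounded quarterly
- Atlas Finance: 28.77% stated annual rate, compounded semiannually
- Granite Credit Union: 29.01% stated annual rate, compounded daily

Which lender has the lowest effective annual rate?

Atlas Bank: (1 + 0.2824/12)^12 − 1 = 32.198%
Cedar Mutual: (1 + 0.2914/4)^4 − 1 = 32.482%
Atlas Finance: (1 + 0.2877/2)^2 − 1 = 30.839%
Granite Credit Union: (1 + 0.2901/365)^365 − 1 = 33.641%
The lowest effective annual rate is Atlas Finance at 30.839%.

Atlas Finance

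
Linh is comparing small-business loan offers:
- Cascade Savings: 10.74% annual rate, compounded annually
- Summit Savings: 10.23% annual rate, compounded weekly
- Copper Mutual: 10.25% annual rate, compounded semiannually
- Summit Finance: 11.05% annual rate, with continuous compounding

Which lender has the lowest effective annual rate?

Cascade Savings: compounded annually, EAR = 10.740%
Summit Savings: (1 + 0.1023/52)^52 − 1 = 10.760%
Copper Mutual: (1 + 0.1025/2)^2 − 1 = 10.513%
Summit Finance: e^0.1105 − 1 = 11.684%
The lowest effective annual rate is Copper Mutual at 10.513%.

Copper Mutual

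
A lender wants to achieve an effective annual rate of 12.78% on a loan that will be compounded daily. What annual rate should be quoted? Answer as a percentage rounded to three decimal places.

(1 + r/365)^365 − 1 = 0.1278, so 1 + r/365 = 1.1278^(1/365).
r/365 = 0.000330, so r = 0.120289 = 12.029%.

12.029%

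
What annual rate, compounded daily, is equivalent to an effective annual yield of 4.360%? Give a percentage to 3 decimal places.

(1 + r/365)^365 − 1 = 0.04360, so 1 + r/365 = 1.04360^(1/365).
r/365 = 0.000117, so r = 0.042679 = 4.268%.

4.268%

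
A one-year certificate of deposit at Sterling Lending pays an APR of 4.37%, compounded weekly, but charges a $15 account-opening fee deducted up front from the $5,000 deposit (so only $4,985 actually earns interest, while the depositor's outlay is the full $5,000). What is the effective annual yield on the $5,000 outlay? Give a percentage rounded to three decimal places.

4.152%

Value after one year: 4,985 × (1 + 0.0437/52)^52 = 4,985 × 1.044650 = $5,207.58.
Effective yield on the $5,000 outlay: 5,207.58 / 5,000 − 1 = 0.041516 = 4.152%.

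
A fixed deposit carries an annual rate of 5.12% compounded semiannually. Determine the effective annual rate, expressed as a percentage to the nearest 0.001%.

5.186%

EAR = (1 + 0.0512/2)^2 − 1.
= (1 + 0.025600)^2 − 1 = 1.051855 − 1 = 5.186%.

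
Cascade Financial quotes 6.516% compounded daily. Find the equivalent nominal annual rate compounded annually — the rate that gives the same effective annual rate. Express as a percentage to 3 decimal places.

6.732%

EAR = (1 + 0.06516/365)^365 − 1 = 0.067324.
Compounded annually, the equivalent nominal rate is the EAR itself: 6.732%.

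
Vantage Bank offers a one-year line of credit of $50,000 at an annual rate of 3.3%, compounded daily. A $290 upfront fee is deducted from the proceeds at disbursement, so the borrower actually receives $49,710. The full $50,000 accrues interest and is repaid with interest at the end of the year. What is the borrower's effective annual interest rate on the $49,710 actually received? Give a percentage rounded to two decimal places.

Amount owed after one year: 50,000 × (1 + 0.033/365)^365 = 50,000 × 1.033549 = $51,677.45.
Effective rate on net proceeds: 51,677.45 / 49,710 − 1 = 0.039579 = 3.96%.

3.96%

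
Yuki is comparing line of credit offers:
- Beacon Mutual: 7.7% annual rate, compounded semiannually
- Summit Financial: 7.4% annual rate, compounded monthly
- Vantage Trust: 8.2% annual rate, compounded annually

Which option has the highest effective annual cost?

Vantage Trust

Beacon Mutual: (1 + 0.077/2)^2 − 1 = 7.848%
Summit Financial: (1 + 0.074/12)^12 − 1 = 7.656%
Vantage Trust: compounded annually, EAR = 8.200%
The highest effective annual rate is Vantage Trust at 8.200%.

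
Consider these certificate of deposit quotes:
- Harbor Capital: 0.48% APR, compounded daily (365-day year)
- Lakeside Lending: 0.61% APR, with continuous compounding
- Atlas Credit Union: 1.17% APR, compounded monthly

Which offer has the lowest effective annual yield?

Harbor Capital

Harbor Capital: (1 + 0.0048/365)^365 − 1 = 0.481%
Lakeside Lending: e^0.0061 − 1 = 0.612%
Atlas Credit Union: (1 + 0.0117/12)^12 − 1 = 1.176%
The lowest effective annual rate is Harbor Capital at 0.481%.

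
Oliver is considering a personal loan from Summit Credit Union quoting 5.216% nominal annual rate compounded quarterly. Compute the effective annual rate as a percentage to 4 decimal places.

EAR = (1 + 0.05216/4)^4 − 1.
= (1 + 0.013040)^4 − 1 = 1.053189 − 1 = 5.3189%.

5.3189%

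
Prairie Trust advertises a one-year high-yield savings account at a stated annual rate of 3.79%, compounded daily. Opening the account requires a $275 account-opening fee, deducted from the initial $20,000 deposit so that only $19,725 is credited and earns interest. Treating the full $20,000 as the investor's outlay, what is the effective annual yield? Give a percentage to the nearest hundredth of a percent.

Value after one year: 19,725 × (1 + 0.0379/365)^365 = 19,725 × 1.038625 = $20,486.88.
Effective yield on the $20,000 outlay: 20,486.88 / 20,000 − 1 = 0.024344 = 2.43%.

2.43%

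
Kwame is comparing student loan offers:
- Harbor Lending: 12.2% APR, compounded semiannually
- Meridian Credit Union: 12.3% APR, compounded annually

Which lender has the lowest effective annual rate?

Harbor Lending: (1 + 0.122/2)^2 − 1 = 12.572%
Meridian Credit Union: compounded annually, EAR = 12.300%
The lowest effective annual rate is Meridian Credit Union at 12.300%.

Meridian Credit Union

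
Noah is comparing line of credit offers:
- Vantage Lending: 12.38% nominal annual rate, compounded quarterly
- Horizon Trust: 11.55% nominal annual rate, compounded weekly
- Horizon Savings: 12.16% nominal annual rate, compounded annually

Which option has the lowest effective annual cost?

Horizon Savings

Vantage Lending: (1 + 0.1238/4)^4 − 1 = 12.967%
Horizon Trust: (1 + 0.1155/52)^52 − 1 = 12.229%
Horizon Savings: compounded annually, EAR = 12.160%
The lowest effective annual rate is Horizon Savings at 12.160%.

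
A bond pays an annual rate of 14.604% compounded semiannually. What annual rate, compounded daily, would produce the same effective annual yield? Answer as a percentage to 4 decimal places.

EAR = (1 + 0.14604/2)^2 − 1 = 0.151372.
Solve (1 + r/365)^365 = 1.151372: r/365 = 1.151372^(1/365) − 1 = 0.000386, so r = 0.140981 = 14.0981%.

14.0981%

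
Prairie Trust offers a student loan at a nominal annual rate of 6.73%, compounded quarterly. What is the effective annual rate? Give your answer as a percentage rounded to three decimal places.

6.902%

EAR = (1 + 0.0673/4)^4 − 1.
= (1 + 0.016825)^4 − 1 = 1.069018 − 1 = 6.902%.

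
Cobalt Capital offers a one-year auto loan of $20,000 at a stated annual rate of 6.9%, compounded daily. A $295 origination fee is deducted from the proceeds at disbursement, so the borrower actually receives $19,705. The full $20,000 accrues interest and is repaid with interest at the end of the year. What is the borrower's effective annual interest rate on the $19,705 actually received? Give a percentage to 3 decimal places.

8.747%

Amount owed after one year: 20,000 × (1 + 0.069/365)^365 = 20,000 × 1.071429 = $21,428.58.
Effective rate on net proceeds: 21,428.58 / 19,705 − 1 = 0.087469 = 8.747%.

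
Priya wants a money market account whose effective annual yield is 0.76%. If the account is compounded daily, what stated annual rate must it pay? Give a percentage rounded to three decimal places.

(1 + r/365)^365 − 1 = 0.0076, so 1 + r/365 = 1.0076^(1/365).
r/365 = 0.000021, so r = 0.007571 = 0.757%.

0.757%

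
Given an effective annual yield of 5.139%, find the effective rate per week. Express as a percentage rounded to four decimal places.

0.0964%

The per-week rate i satisfies (1 + i)^52 = 1 + 0.05139.
i = 1.05139^(1/52) − 1 = 0.0009642 = 0.0964%.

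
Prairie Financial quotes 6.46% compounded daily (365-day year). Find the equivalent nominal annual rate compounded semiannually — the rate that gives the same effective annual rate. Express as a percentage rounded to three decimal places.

EAR = (1 + 0.0646/365)^365 − 1 = 0.066726.
Solve (1 + r/2)^2 = 1.066726: r/2 = 1.066726^(1/2) − 1 = 0.032824, so r = 0.065649 = 6.565%.

6.565%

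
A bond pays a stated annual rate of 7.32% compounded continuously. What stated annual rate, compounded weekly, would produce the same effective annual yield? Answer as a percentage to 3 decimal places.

7.325%

EAR under continuous compounding: e^0.0732 − 1 = 0.075946.
Solve (1 + r/52)^52 = 1.075946: r/52 = 1.075946^(1/52) − 1 = 0.001409, so r = 0.073252 = 7.325%.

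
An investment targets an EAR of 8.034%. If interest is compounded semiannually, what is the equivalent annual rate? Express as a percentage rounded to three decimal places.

7.879%

(1 + r/2)^2 − 1 = 0.08034, so 1 + r/2 = 1.08034^(1/2).
r/2 = 0.039394, so r = 0.078788 = 7.879%.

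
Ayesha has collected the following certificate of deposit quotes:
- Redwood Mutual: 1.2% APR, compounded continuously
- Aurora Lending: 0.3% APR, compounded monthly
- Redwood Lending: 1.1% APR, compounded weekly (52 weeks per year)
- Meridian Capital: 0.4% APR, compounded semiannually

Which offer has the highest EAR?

Redwood Mutual: e^0.012 − 1 = 1.207%
Aurora Lending: (1 + 0.003/12)^12 − 1 = 0.300%
Redwood Lending: (1 + 0.011/52)^52 − 1 = 1.106%
Meridian Capital: (1 + 0.004/2)^2 − 1 = 0.400%
The highest effective annual rate is Redwood Mutual at 1.207%.

Redwood Mutual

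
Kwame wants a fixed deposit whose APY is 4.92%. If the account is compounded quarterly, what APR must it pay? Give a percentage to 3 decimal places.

(1 + r/4)^4 − 1 = 0.0492, so 1 + r/4 = 1.0492^(1/4).
r/4 = 0.012079, so r = 0.048317 = 4.832%.

4.832%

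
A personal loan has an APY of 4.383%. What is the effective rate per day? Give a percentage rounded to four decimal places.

The per-day rate i satisfies (1 + i)^365 = 1 + 0.04383.
i = 1.04383^(1/365) − 1 = 0.0001175 = 0.0118%.

0.0118%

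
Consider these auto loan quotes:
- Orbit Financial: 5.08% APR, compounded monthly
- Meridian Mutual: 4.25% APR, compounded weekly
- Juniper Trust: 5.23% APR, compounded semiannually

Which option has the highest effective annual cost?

Orbit Financial: (1 + 0.0508/12)^12 − 1 = 5.200%
Meridian Mutual: (1 + 0.0425/52)^52 − 1 = 4.340%
Juniper Trust: (1 + 0.0523/2)^2 − 1 = 5.298%
The highest effective annual rate is Juniper Trust at 5.298%.

Juniper Trust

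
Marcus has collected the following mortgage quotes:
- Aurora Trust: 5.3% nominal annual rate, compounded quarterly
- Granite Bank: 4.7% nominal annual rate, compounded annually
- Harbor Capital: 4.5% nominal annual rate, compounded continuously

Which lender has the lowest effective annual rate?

Harbor Capital

Aurora Trust: (1 + 0.053/4)^4 − 1 = 5.406%
Granite Bank: compounded annually, EAR = 4.700%
Harbor Capital: e^0.045 − 1 = 4.603%
The lowest effective annual rate is Harbor Capital at 4.603%.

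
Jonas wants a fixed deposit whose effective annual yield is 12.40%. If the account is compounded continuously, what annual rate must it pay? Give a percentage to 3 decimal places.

Continuous: nominal r satisfies e^r − 1 = 0.1240.
r = ln(1 + 0.1240) = ln(1.1240) = 0.116894 = 11.689%.

11.689%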